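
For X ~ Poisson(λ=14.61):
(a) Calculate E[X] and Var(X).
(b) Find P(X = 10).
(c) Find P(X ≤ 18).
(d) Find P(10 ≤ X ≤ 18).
(a) E[X] = 14.6100, Var(X) = 14.6100
(b) P(X = 10) = 0.055169
(c) P(X ≤ 18) = 0.845911
(d) P(10 ≤ X ≤ 18) = 0.762394

We have X ~ Poisson(λ=14.61).

(a) Moments:
E[X] = 14.6100
Var(X) = 14.6100
σ = √Var(X) = 3.8223

(b) Point probability using PMF:
P(X = 10) = 0.055169

(c) Cumulative probability using CDF:
P(X ≤ 18) = F(18) = 0.845911

(d) Range probability:
P(10 ≤ X ≤ 18) = P(X ≤ 18) - P(X ≤ 9)
                   = F(18) - F(9)
                   = 0.845911 - 0.083517
                   = 0.762394

This means approximately 76.2% of outcomes fall in the interval [10, 18].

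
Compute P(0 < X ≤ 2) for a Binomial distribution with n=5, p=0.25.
0.659180

We have X ~ Binomial(n=5, p=0.25).

To find P(0 < X ≤ 2), we use:
P(0 < X ≤ 2) = P(X ≤ 2) - P(X ≤ 0)
                 = F(2) - F(0)
                 = 0.896484 - 0.237305
                 = 0.659180

So there's approximately a 65.9% chance that X falls in this range.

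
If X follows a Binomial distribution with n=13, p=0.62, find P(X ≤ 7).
0.367263

We have X ~ Binomial(n=13, p=0.62).

The CDF gives us P(X ≤ k).

Using the CDF:
P(X ≤ 7) = 0.367263

This means there's approximately a 36.7% chance that X is at most 7.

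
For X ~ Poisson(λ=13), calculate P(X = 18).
0.039702

We have X ~ Poisson(λ=13).

For a Poisson distribution, the PMF gives us the probability of each outcome.

Using the PMF formula:
P(X = 18) = 0.039702

Rounded to 4 decimal places: 0.0397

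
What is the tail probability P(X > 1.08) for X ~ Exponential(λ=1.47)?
0.204416

We have X ~ Exponential(λ=1.47).

P(X > 1.08) = 1 - P(X ≤ 1.08)
                = 1 - F(1.08)
                = 1 - 0.795584
                = 0.204416

So there's approximately a 20.4% chance that X exceeds 1.08.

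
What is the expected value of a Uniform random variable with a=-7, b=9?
1.0000

We have X ~ Uniform(a=-7, b=9).

For a Uniform distribution with a=-7, b=9:
E[X] = 1.0000

This is the expected (average) value of X.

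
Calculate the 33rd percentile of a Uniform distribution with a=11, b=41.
20.9000

We have X ~ Uniform(a=11, b=41).

We want to find x such that P(X ≤ x) = 0.33.

This is the 33rd percentile, which means 33% of values fall below this point.

Using the inverse CDF (quantile function):
x = F⁻¹(0.33) = 20.9000

Verification: P(X ≤ 20.9000) = 0.33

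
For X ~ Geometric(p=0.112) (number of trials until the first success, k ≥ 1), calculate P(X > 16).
0.149488

We have X ~ Geometric(p=0.112) (number of trials until the first success, k ≥ 1).

P(X > 16) = 1 - P(X ≤ 16)
                = 1 - F(16)
                = 1 - 0.850512
                = 0.149488

So there's approximately a 14.9% chance that X exceeds 16.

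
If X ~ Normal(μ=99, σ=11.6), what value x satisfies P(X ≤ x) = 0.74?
106.4628

We have X ~ Normal(μ=99, σ=11.6).

We want to find x such that P(X ≤ x) = 0.74.

This is the 74th percentile, which means 74% of values fall below this point.

Using the inverse CDF (quantile function):
x = F⁻¹(0.74) = 106.4628

Verification: P(X ≤ 106.4628) = 0.74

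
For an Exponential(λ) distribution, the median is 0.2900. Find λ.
λ = 2.3902

For X ~ Exponential(λ), the CDF is F(x) = 1 - e^(-λx).
The median m satisfies F(m) = 0.5:
1 - e^(-λm) = 0.5
e^(-λm) = 0.5
λm = ln(2)
m = ln(2) / λ

Given m = 0.2900:
λ = ln(2) / 0.2900 = 0.693147 / 0.2900 = 2.3902

Verification: ln(2) / 2.3902 = 0.2900 ✓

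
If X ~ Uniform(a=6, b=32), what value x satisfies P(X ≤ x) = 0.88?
28.8800

We have X ~ Uniform(a=6, b=32).

We want to find x such that P(X ≤ x) = 0.88.

This is the 88th percentile, which means 88% of values fall below this point.

Using the inverse CDF (quantile function):
x = F⁻¹(0.88) = 28.8800

Verification: P(X ≤ 28.8800) = 0.88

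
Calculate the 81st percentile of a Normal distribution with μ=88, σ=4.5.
91.9505

We have X ~ Normal(μ=88, σ=4.5).

We want to find x such that P(X ≤ x) = 0.81.

This is the 81st percentile, which means 81% of values fall below this point.

Using the inverse CDF (quantile function):
x = F⁻¹(0.81) = 91.9505

Verification: P(X ≤ 91.9505) = 0.81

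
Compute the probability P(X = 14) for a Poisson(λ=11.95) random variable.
0.089727

We have X ~ Poisson(λ=11.95).

For a Poisson distribution, the PMF gives us the probability of each outcome.

Using the PMF formula:
P(X = 14) = 0.089727

Rounded to 4 decimal places: 0.0897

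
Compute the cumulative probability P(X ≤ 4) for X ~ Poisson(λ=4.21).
0.587883

We have X ~ Poisson(λ=4.21).

The CDF gives us P(X ≤ k).

Using the CDF:
P(X ≤ 4) = 0.587883

This means there's approximately a 58.8% chance that X is at most 4.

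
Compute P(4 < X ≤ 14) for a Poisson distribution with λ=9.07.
0.903575

We have X ~ Poisson(λ=9.07).

To find P(4 < X ≤ 14), we use:
P(4 < X ≤ 14) = P(X ≤ 14) - P(X ≤ 4)
                 = F(14) - F(4)
                 = 0.956222 - 0.052647
                 = 0.903575

So there's approximately a 90.4% chance that X falls in this range.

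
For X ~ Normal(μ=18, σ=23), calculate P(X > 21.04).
0.447423

We have X ~ Normal(μ=18, σ=23).

P(X > 21.04) = 1 - P(X ≤ 21.04)
                = 1 - F(21.04)
                = 1 - 0.552577
                = 0.447423

So there's approximately a 44.7% chance that X exceeds 21.04.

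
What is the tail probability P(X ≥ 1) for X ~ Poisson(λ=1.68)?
0.813626

We have X ~ Poisson(λ=1.68).

For discrete distributions, P(X ≥ 1) = 1 - P(X ≤ 0).

P(X ≤ 0) = 0.186374
P(X ≥ 1) = 1 - 0.186374 = 0.813626

So there's approximately a 81.4% chance that X is at least 1.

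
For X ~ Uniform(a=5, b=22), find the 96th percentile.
21.3200

We have X ~ Uniform(a=5, b=22).

We want to find x such that P(X ≤ x) = 0.96.

This is the 96th percentile, which means 96% of values fall below this point.

Using the inverse CDF (quantile function):
x = F⁻¹(0.96) = 21.3200

Verification: P(X ≤ 21.3200) = 0.96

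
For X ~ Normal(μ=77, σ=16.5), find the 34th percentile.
70.1944

We have X ~ Normal(μ=77, σ=16.5).

We want to find x such that P(X ≤ x) = 0.34.

This is the 34th percentile, which means 34% of values fall below this point.

Using the inverse CDF (quantile function):
x = F⁻¹(0.34) = 70.1944

Verification: P(X ≤ 70.1944) = 0.34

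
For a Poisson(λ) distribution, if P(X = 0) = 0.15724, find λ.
λ = 1.8500

For a Poisson(λ) distribution, the PMF at 0 is:
P(X = 0) = λ^0 e^(-λ) / 0! = e^(-λ)

Given P(X = 0) = 0.15724:
e^(-λ) = 0.15724
-λ = ln(0.15724)
λ = -ln(0.15724) = 1.8500

Verification: e^(-1.8500) = 0.15724 ✓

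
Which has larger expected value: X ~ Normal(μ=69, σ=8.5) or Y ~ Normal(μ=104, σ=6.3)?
Y has larger mean (104.0000 > 69.0000)

Compute the expected value for each distribution:

X ~ Normal(μ=69, σ=8.5):
E[X] = 69.0000

Y ~ Normal(μ=104, σ=6.3):
E[Y] = 104.0000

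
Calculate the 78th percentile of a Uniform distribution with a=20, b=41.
36.3800

We have X ~ Uniform(a=20, b=41).

We want to find x such that P(X ≤ x) = 0.78.

This is the 78th percentile, which means 78% of values fall below this point.

Using the inverse CDF (quantile function):
x = F⁻¹(0.78) = 36.3800

Verification: P(X ≤ 36.3800) = 0.78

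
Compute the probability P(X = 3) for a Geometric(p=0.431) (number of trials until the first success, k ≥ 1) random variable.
0.139541

We have X ~ Geometric(p=0.431) (number of trials until the first success, k ≥ 1).

For a Geometric distribution, the PMF gives us the probability of each outcome.

Using the PMF formula:
P(X = 3) = 0.139541

Rounded to 4 decimal places: 0.1395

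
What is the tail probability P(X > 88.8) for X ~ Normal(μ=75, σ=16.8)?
0.205701

We have X ~ Normal(μ=75, σ=16.8).

P(X > 88.8) = 1 - P(X ≤ 88.8)
                = 1 - F(88.8)
                = 1 - 0.794299
                = 0.205701

So there's approximately a 20.6% chance that X exceeds 88.8.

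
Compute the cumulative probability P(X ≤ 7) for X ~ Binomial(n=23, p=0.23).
0.862291

We have X ~ Binomial(n=23, p=0.23).

The CDF gives us P(X ≤ k).

Using the CDF:
P(X ≤ 7) = 0.862291

This means there's approximately a 86.2% chance that X is at most 7.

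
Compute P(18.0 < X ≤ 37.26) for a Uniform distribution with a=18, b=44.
0.740769

We have X ~ Uniform(a=18, b=44).

To find P(18.0 < X ≤ 37.26), we use:
P(18.0 < X ≤ 37.26) = P(X ≤ 37.26) - P(X ≤ 18.0)
                 = F(37.26) - F(18.0)
                 = 0.740769 - 0.000000
                 = 0.740769

So there's approximately a 74.1% chance that X falls in this range.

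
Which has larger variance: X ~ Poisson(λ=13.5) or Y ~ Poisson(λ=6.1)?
X has larger variance (13.5000 > 6.1000)

Compute the variance for each distribution:

X ~ Poisson(λ=13.5):
Var(X) = 13.5000

Y ~ Poisson(λ=6.1):
Var(Y) = 6.1000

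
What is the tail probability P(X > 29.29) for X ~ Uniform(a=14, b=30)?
0.044375

We have X ~ Uniform(a=14, b=30).

P(X > 29.29) = 1 - P(X ≤ 29.29)
                = 1 - F(29.29)
                = 1 - 0.955625
                = 0.044375

So there's approximately a 4.4% chance that X exceeds 29.29.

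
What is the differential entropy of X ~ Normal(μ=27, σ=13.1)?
3.9916 nats

We have X ~ Normal(μ=27, σ=13.1).

The differential entropy measures the uncertainty or information content of the distribution.

For a Normal distribution with μ=27, σ=13.1:
h(X) = 3.9916 nats

(In bits, this would be 5.7586 bits.)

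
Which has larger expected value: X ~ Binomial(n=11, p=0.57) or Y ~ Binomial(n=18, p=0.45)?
Y has larger mean (8.1000 > 6.2700)

Compute the expected value for each distribution:

X ~ Binomial(n=11, p=0.57):
E[X] = 6.2700

Y ~ Binomial(n=18, p=0.45):
E[Y] = 8.1000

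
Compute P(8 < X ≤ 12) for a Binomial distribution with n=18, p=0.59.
0.660271

We have X ~ Binomial(n=18, p=0.59).

To find P(8 < X ≤ 12), we use:
P(8 < X ≤ 12) = P(X ≤ 12) - P(X ≤ 8)
                 = F(12) - F(8)
                 = 0.815136 - 0.154865
                 = 0.660271

So there's approximately a 66.0% chance that X falls in this range.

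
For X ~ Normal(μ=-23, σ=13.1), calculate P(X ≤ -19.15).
0.615580

We have X ~ Normal(μ=-23, σ=13.1).

The CDF gives us P(X ≤ k).

Using the CDF:
P(X ≤ -19.15) = 0.615580

This means there's approximately a 61.6% chance that X is at most -19.15.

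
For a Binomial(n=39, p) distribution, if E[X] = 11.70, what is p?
p = 0.3

For a Binomial(n, p) distribution:
E[X] = n × p

Given n = 39 and E[X] = 11.70:
11.70 = 39 × p
p = 11.70 / 39 = 0.3

Verification: Binomial(39, 0.3) has E[X] = 11.70 ✓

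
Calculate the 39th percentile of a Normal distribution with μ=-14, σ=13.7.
-17.8267

We have X ~ Normal(μ=-14, σ=13.7).

We want to find x such that P(X ≤ x) = 0.39.

This is the 39th percentile, which means 39% of values fall below this point.

Using the inverse CDF (quantile function):
x = F⁻¹(0.39) = -17.8267

Verification: P(X ≤ -17.8267) = 0.39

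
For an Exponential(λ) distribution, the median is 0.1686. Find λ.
λ = 4.1112

For X ~ Exponential(λ), the CDF is F(x) = 1 - e^(-λx).
The median m satisfies F(m) = 0.5:
1 - e^(-λm) = 0.5
e^(-λm) = 0.5
λm = ln(2)
m = ln(2) / λ

Given m = 0.1686:
λ = ln(2) / 0.1686 = 0.693147 / 0.1686 = 4.1112

Verification: ln(2) / 4.1112 = 0.1686 ✓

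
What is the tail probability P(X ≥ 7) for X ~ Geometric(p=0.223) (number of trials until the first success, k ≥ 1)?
0.220052

We have X ~ Geometric(p=0.223) (number of trials until the first success, k ≥ 1).

For discrete distributions, P(X ≥ 7) = 1 - P(X ≤ 6).

P(X ≤ 6) = 0.779948
P(X ≥ 7) = 1 - 0.779948 = 0.220052

So there's approximately a 22.0% chance that X is at least 7.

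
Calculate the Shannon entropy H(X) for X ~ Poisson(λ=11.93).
2.6511 nats

We have X ~ Poisson(λ=11.93).

The Shannon entropy measures the uncertainty or information content of the distribution.

For a Poisson distribution with λ=11.93:
H(X) = 2.6511 nats

(In bits, this would be 3.8248 bits.)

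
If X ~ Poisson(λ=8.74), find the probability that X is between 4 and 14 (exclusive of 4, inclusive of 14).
0.901964

We have X ~ Poisson(λ=8.74).

To find P(4 < X ≤ 14), we use:
P(4 < X ≤ 14) = P(X ≤ 14) - P(X ≤ 4)
                 = F(14) - F(4)
                 = 0.966359 - 0.064395
                 = 0.901964

So there's approximately a 90.2% chance that X falls in this range.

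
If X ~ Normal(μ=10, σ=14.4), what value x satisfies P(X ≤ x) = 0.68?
16.7349

We have X ~ Normal(μ=10, σ=14.4).

We want to find x such that P(X ≤ x) = 0.68.

This is the 68th percentile, which means 68% of values fall below this point.

Using the inverse CDF (quantile function):
x = F⁻¹(0.68) = 16.7349

Verification: P(X ≤ 16.7349) = 0.68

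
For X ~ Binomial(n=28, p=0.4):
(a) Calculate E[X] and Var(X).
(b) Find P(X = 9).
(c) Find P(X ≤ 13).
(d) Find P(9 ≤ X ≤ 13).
(a) E[X] = 11.2000, Var(X) = 6.7200
(b) P(X = 9) = 0.110331
(c) P(X ≤ 13) = 0.813154
(d) P(9 ≤ X ≤ 13) = 0.664671

We have X ~ Binomial(n=28, p=0.4).

(a) Moments:
E[X] = 11.2000
Var(X) = 6.7200
σ = √Var(X) = 2.5923

(b) Point probability using PMF:
P(X = 9) = 0.110331

(c) Cumulative probability using CDF:
P(X ≤ 13) = F(13) = 0.813154

(d) Range probability:
P(9 ≤ X ≤ 13) = P(X ≤ 13) - P(X ≤ 8)
                   = F(13) - F(8)
                   = 0.813154 - 0.148483
                   = 0.664671

This means approximately 66.5% of outcomes fall in the interval [9, 13].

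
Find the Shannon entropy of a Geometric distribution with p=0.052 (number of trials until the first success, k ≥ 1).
3.9300 nats

We have X ~ Geometric(p=0.052) (number of trials until the first success, k ≥ 1).

The Shannon entropy measures the uncertainty or information content of the distribution.

For a Geometric distribution with p=0.052 (number of trials until the first success, k ≥ 1):
H(X) = 3.9300 nats

(In bits, this would be 5.6699 bits.)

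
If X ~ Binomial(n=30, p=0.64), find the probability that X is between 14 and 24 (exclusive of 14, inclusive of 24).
0.943062

We have X ~ Binomial(n=30, p=0.64).

To find P(14 < X ≤ 24), we use:
P(14 < X ≤ 24) = P(X ≤ 24) - P(X ≤ 14)
                 = F(24) - F(14)
                 = 0.982151 - 0.039089
                 = 0.943062

So there's approximately a 94.3% chance that X falls in this range.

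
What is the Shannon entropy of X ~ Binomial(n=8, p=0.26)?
1.6112 nats

We have X ~ Binomial(n=8, p=0.26).

The Shannon entropy measures the uncertainty or information content of the distribution.

For a Binomial distribution with n=8, p=0.26:
H(X) = 1.6112 nats

(In bits, this would be 2.3245 bits.)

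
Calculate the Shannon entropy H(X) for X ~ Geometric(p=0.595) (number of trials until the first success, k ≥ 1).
1.1344 nats

We have X ~ Geometric(p=0.595) (number of trials until the first success, k ≥ 1).

The Shannon entropy measures the uncertainty or information content of the distribution.

For a Geometric distribution with p=0.595 (number of trials until the first success, k ≥ 1):
H(X) = 1.1344 nats

(In bits, this would be 1.6366 bits.)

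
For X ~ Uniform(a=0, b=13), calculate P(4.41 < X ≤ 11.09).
0.513846

We have X ~ Uniform(a=0, b=13).

To find P(4.41 < X ≤ 11.09), we use:
P(4.41 < X ≤ 11.09) = P(X ≤ 11.09) - P(X ≤ 4.41)
                 = F(11.09) - F(4.41)
                 = 0.853077 - 0.339231
                 = 0.513846

So there's approximately a 51.4% chance that X falls in this range.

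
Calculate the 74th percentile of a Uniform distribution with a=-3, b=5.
2.9200

We have X ~ Uniform(a=-3, b=5).

We want to find x such that P(X ≤ x) = 0.74.

This is the 74th percentile, which means 74% of values fall below this point.

Using the inverse CDF (quantile function):
x = F⁻¹(0.74) = 2.9200

Verification: P(X ≤ 2.9200) = 0.74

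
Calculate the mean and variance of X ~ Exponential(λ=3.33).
E[X] = 0.3003, Var(X) = 0.0902

We have X ~ Exponential(λ=3.33).

For an Exponential distribution with λ=3.33:

Expected value:
E[X] = 0.3003

Variance:
Var(X) = 0.0902

Standard deviation:
σ = √Var(X) = 0.3003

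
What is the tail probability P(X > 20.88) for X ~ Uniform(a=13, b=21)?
0.015000

We have X ~ Uniform(a=13, b=21).

P(X > 20.88) = 1 - P(X ≤ 20.88)
                = 1 - F(20.88)
                = 1 - 0.985000
                = 0.015000

So there's approximately a 1.5% chance that X exceeds 20.88.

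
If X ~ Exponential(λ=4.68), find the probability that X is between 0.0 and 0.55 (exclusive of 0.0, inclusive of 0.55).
0.923770

We have X ~ Exponential(λ=4.68).

To find P(0.0 < X ≤ 0.55), we use:
P(0.0 < X ≤ 0.55) = P(X ≤ 0.55) - P(X ≤ 0.0)
                 = F(0.55) - F(0.0)
                 = 0.923770 - 0.000000
                 = 0.923770

So there's approximately a 92.4% chance that X falls in this range.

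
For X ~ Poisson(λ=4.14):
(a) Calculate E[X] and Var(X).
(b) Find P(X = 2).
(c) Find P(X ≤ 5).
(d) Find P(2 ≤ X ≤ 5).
(a) E[X] = 4.1400, Var(X) = 4.1400
(b) P(X = 2) = 0.136456
(c) P(X ≤ 5) = 0.762884
(d) P(2 ≤ X ≤ 5) = 0.681041

We have X ~ Poisson(λ=4.14).

(a) Moments:
E[X] = 4.1400
Var(X) = 4.1400
σ = √Var(X) = 2.0347

(b) Point probability using PMF:
P(X = 2) = 0.136456

(c) Cumulative probability using CDF:
P(X ≤ 5) = F(5) = 0.762884

(d) Range probability:
P(2 ≤ X ≤ 5) = P(X ≤ 5) - P(X ≤ 1)
                   = F(5) - F(1)
                   = 0.762884 - 0.081843
                   = 0.681041

This means approximately 68.1% of outcomes fall in the interval [2, 5].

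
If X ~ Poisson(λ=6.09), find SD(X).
2.4678

We have X ~ Poisson(λ=6.09).

For a Poisson distribution with λ=6.09:
σ = √Var(X) = 2.4678

The standard deviation is the square root of the variance.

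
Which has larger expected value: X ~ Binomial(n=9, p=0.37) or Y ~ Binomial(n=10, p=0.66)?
Y has larger mean (6.6000 > 3.3300)

Compute the expected value for each distribution:

X ~ Binomial(n=9, p=0.37):
E[X] = 3.3300

Y ~ Binomial(n=10, p=0.66):
E[Y] = 6.6000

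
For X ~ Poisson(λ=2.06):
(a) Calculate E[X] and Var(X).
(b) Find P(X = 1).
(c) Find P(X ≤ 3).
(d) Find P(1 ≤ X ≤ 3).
(a) E[X] = 2.0600, Var(X) = 2.0600
(b) P(X = 1) = 0.262555
(c) P(X ≤ 3) = 0.846138
(d) P(1 ≤ X ≤ 3) = 0.718684

We have X ~ Poisson(λ=2.06).

(a) Moments:
E[X] = 2.0600
Var(X) = 2.0600
σ = √Var(X) = 1.4353

(b) Point probability using PMF:
P(X = 1) = 0.262555

(c) Cumulative probability using CDF:
P(X ≤ 3) = F(3) = 0.846138

(d) Range probability:
P(1 ≤ X ≤ 3) = P(X ≤ 3) - P(X ≤ 0)
                   = F(3) - F(0)
                   = 0.846138 - 0.127454
                   = 0.718684

This means approximately 71.9% of outcomes fall in the interval [1, 3].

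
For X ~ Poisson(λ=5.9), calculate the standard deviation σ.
2.4290

We have X ~ Poisson(λ=5.9).

For a Poisson distribution with λ=5.9:
σ = √Var(X) = 2.4290

The standard deviation is the square root of the variance.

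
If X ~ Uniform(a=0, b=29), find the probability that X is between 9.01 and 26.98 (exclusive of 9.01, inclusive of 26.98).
0.619655

We have X ~ Uniform(a=0, b=29).

To find P(9.01 < X ≤ 26.98), we use:
P(9.01 < X ≤ 26.98) = P(X ≤ 26.98) - P(X ≤ 9.01)
                 = F(26.98) - F(9.01)
                 = 0.930345 - 0.310690
                 = 0.619655

So there's approximately a 62.0% chance that X falls in this range.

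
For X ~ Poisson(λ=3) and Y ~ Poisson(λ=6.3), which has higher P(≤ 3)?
X has higher probability (P(X ≤ 3) = 0.6472 > P(Y ≤ 3) = 0.1264)

Compute P(≤ 3) for each distribution:

X ~ Poisson(λ=3):
P(X ≤ 3) = 0.6472

Y ~ Poisson(λ=6.3):
P(Y ≤ 3) = 0.1264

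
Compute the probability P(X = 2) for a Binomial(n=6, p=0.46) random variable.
0.269887

We have X ~ Binomial(n=6, p=0.46).

For a Binomial distribution, the PMF gives us the probability of each outcome.

Using the PMF formula:
P(X = 2) = 0.269887

Rounded to 4 decimal places: 0.2699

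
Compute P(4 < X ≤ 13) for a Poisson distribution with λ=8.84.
0.873317

We have X ~ Poisson(λ=8.84).

To find P(4 < X ≤ 13), we use:
P(4 < X ≤ 13) = P(X ≤ 13) - P(X ≤ 4)
                 = F(13) - F(4)
                 = 0.933924 - 0.060608
                 = 0.873317

So there's approximately a 87.3% chance that X falls in this range.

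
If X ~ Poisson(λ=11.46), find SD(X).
3.3853

We have X ~ Poisson(λ=11.46).

For a Poisson distribution with λ=11.46:
σ = √Var(X) = 3.3853

The standard deviation is the square root of the variance.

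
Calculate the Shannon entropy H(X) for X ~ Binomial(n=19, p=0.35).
2.1486 nats

We have X ~ Binomial(n=19, p=0.35).

The Shannon entropy measures the uncertainty or information content of the distribution.

For a Binomial distribution with n=19, p=0.35:
H(X) = 2.1486 nats

(In bits, this would be 3.0998 bits.)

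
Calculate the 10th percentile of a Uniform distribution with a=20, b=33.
21.3000

We have X ~ Uniform(a=20, b=33).

We want to find x such that P(X ≤ x) = 0.1.

This is the 10th percentile, which means 10% of values fall below this point.

Using the inverse CDF (quantile function):
x = F⁻¹(0.1) = 21.3000

Verification: P(X ≤ 21.3000) = 0.1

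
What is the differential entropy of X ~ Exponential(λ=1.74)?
0.4461 nats

We have X ~ Exponential(λ=1.74).

The differential entropy measures the uncertainty or information content of the distribution.

For an Exponential distribution with λ=1.74:
h(X) = 0.4461 nats

(In bits, this would be 0.6436 bits.)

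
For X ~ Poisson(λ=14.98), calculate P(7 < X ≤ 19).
0.858120

We have X ~ Poisson(λ=14.98).

To find P(7 < X ≤ 19), we use:
P(7 < X ≤ 19) = P(X ≤ 19) - P(X ≤ 7)
                 = F(19) - F(7)
                 = 0.876331 - 0.018211
                 = 0.858120

So there's approximately a 85.8% chance that X falls in this range.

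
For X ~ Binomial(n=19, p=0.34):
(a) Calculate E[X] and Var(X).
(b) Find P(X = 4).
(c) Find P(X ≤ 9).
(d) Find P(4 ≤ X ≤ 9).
(a) E[X] = 6.4600, Var(X) = 4.2636
(b) P(X = 4) = 0.101732
(c) P(X ≤ 9) = 0.926724
(d) P(4 ≤ X ≤ 9) = 0.856421

We have X ~ Binomial(n=19, p=0.34).

(a) Moments:
E[X] = 6.4600
Var(X) = 4.2636
σ = √Var(X) = 2.0648

(b) Point probability using PMF:
P(X = 4) = 0.101732

(c) Cumulative probability using CDF:
P(X ≤ 9) = F(9) = 0.926724

(d) Range probability:
P(4 ≤ X ≤ 9) = P(X ≤ 9) - P(X ≤ 3)
                   = F(9) - F(3)
                   = 0.926724 - 0.070303
                   = 0.856421

This means approximately 85.6% of outcomes fall in the interval [4, 9].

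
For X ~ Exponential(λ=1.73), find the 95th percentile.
1.7316

We have X ~ Exponential(λ=1.73).

We want to find x such that P(X ≤ x) = 0.95.

This is the 95th percentile, which means 95% of values fall below this point.

Using the inverse CDF (quantile function):
x = F⁻¹(0.95) = 1.7316

Verification: P(X ≤ 1.7316) = 0.95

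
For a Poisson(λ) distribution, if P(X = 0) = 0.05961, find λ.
λ = 2.8199

For a Poisson(λ) distribution, the PMF at 0 is:
P(X = 0) = λ^0 e^(-λ) / 0! = e^(-λ)

Given P(X = 0) = 0.05961:
e^(-λ) = 0.05961
-λ = ln(0.05961)
λ = -ln(0.05961) = 2.8199

Verification: e^(-2.8199) = 0.05961 ✓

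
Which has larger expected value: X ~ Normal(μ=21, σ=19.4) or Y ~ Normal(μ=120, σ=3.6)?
Y has larger mean (120.0000 > 21.0000)

Compute the expected value for each distribution:

X ~ Normal(μ=21, σ=19.4):
E[X] = 21.0000

Y ~ Normal(μ=120, σ=3.6):
E[Y] = 120.0000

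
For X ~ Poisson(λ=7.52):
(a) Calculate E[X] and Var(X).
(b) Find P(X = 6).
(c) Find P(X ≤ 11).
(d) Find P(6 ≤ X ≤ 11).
(a) E[X] = 7.5200, Var(X) = 7.5200
(b) P(X = 6) = 0.136170
(c) P(X ≤ 11) = 0.919583
(d) P(6 ≤ X ≤ 11) = 0.680327

We have X ~ Poisson(λ=7.52).

(a) Moments:
E[X] = 7.5200
Var(X) = 7.5200
σ = √Var(X) = 2.7423

(b) Point probability using PMF:
P(X = 6) = 0.136170

(c) Cumulative probability using CDF:
P(X ≤ 11) = F(11) = 0.919583

(d) Range probability:
P(6 ≤ X ≤ 11) = P(X ≤ 11) - P(X ≤ 5)
                   = F(11) - F(5)
                   = 0.919583 - 0.239256
                   = 0.680327

This means approximately 68.0% of outcomes fall in the interval [6, 11].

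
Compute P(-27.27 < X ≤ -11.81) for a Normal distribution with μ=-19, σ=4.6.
0.904877

We have X ~ Normal(μ=-19, σ=4.6).

To find P(-27.27 < X ≤ -11.81), we use:
P(-27.27 < X ≤ -11.81) = P(X ≤ -11.81) - P(X ≤ -27.27)
                 = F(-11.81) - F(-27.27)
                 = 0.940979 - 0.036102
                 = 0.904877

So there's approximately a 90.5% chance that X falls in this range.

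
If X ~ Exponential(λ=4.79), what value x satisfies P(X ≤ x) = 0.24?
0.0573

We have X ~ Exponential(λ=4.79).

We want to find x such that P(X ≤ x) = 0.24.

This is the 24th percentile, which means 24% of values fall below this point.

Using the inverse CDF (quantile function):
x = F⁻¹(0.24) = 0.0573

Verification: P(X ≤ 0.0573) = 0.24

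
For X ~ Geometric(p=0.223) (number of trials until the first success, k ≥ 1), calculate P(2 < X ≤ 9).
0.500503

We have X ~ Geometric(p=0.223) (number of trials until the first success, k ≥ 1).

To find P(2 < X ≤ 9), we use:
P(2 < X ≤ 9) = P(X ≤ 9) - P(X ≤ 2)
                 = F(9) - F(2)
                 = 0.896774 - 0.396271
                 = 0.500503

So there's approximately a 50.1% chance that X falls in this range.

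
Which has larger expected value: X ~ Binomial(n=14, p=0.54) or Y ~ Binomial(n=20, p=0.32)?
X has larger mean (7.5600 > 6.4000)

Compute the expected value for each distribution:

X ~ Binomial(n=14, p=0.54):
E[X] = 7.5600

Y ~ Binomial(n=20, p=0.32):
E[Y] = 6.4000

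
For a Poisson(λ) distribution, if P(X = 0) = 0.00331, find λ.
λ = 5.7108

For a Poisson(λ) distribution, the PMF at 0 is:
P(X = 0) = λ^0 e^(-λ) / 0! = e^(-λ)

Given P(X = 0) = 0.00331:
e^(-λ) = 0.00331
-λ = ln(0.00331)
λ = -ln(0.00331) = 5.7108

Verification: e^(-5.7108) = 0.00331 ✓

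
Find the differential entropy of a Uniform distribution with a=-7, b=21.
3.3322 nats

We have X ~ Uniform(a=-7, b=21).

The differential entropy measures the uncertainty or information content of the distribution.

For a Uniform distribution with a=-7, b=21:
h(X) = 3.3322 nats

(In bits, this would be 4.8074 bits.)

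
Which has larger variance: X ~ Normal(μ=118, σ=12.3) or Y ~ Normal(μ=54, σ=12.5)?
Y has larger variance (156.2500 > 151.2900)

Compute the variance for each distribution:

X ~ Normal(μ=118, σ=12.3):
Var(X) = 151.2900

Y ~ Normal(μ=54, σ=12.5):
Var(Y) = 156.2500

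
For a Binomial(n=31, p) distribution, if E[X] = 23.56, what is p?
p = 0.76

For a Binomial(n, p) distribution:
E[X] = n × p

Given n = 31 and E[X] = 23.56:
23.56 = 31 × p
p = 23.56 / 31 = 0.76

Verification: Binomial(31, 0.76) has E[X] = 23.56 ✓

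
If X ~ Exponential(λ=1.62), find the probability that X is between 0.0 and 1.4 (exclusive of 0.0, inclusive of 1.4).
0.896481

We have X ~ Exponential(λ=1.62).

To find P(0.0 < X ≤ 1.4), we use:
P(0.0 < X ≤ 1.4) = P(X ≤ 1.4) - P(X ≤ 0.0)
                 = F(1.4) - F(0.0)
                 = 0.896481 - 0.000000
                 = 0.896481

So there's approximately a 89.6% chance that X falls in this range.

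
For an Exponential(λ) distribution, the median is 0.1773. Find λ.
λ = 3.9095

For X ~ Exponential(λ), the CDF is F(x) = 1 - e^(-λx).
The median m satisfies F(m) = 0.5:
1 - e^(-λm) = 0.5
e^(-λm) = 0.5
λm = ln(2)
m = ln(2) / λ

Given m = 0.1773:
λ = ln(2) / 0.1773 = 0.693147 / 0.1773 = 3.9095

Verification: ln(2) / 3.9095 = 0.1773 ✓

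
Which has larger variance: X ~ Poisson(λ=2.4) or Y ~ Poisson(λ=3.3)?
Y has larger variance (3.3000 > 2.4000)

Compute the variance for each distribution:

X ~ Poisson(λ=2.4):
Var(X) = 2.4000

Y ~ Poisson(λ=3.3):
Var(Y) = 3.3000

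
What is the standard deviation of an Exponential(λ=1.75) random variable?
0.5714

We have X ~ Exponential(λ=1.75).

For an Exponential distribution with λ=1.75:
σ = √Var(X) = 0.5714

The standard deviation is the square root of the variance.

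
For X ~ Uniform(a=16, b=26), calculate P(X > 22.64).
0.336000

We have X ~ Uniform(a=16, b=26).

P(X > 22.64) = 1 - P(X ≤ 22.64)
                = 1 - F(22.64)
                = 1 - 0.664000
                = 0.336000

So there's approximately a 33.6% chance that X exceeds 22.64.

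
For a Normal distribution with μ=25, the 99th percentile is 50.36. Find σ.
σ = 10.9012

For X ~ Normal(μ, σ), the p-th percentile satisfies x = μ + z_p × σ,
where z_p = Φ⁻¹(p) is the standard normal quantile.

Step 1: z_{0.99} = Φ⁻¹(0.99) = 2.3263

Step 2: Solve for σ:
50.36 = 25 + 2.3263 × σ
σ = (50.36 - 25) / 2.3263
σ = 25.36 / 2.3263
σ = 10.9012

Verification: μ + z × σ = 25 + 2.3263 × 10.9012 = 50.36 ✓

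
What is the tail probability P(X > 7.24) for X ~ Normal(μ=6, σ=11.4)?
0.456692

We have X ~ Normal(μ=6, σ=11.4).

P(X > 7.24) = 1 - P(X ≤ 7.24)
                = 1 - F(7.24)
                = 1 - 0.543308
                = 0.456692

So there's approximately a 45.7% chance that X exceeds 7.24.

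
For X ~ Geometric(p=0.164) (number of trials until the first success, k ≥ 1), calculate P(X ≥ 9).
0.238589

We have X ~ Geometric(p=0.164) (number of trials until the first success, k ≥ 1).

For discrete distributions, P(X ≥ 9) = 1 - P(X ≤ 8).

P(X ≤ 8) = 0.761411
P(X ≥ 9) = 1 - 0.761411 = 0.238589

So there's approximately a 23.9% chance that X is at least 9.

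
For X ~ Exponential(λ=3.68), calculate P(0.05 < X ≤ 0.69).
0.753006

We have X ~ Exponential(λ=3.68).

To find P(0.05 < X ≤ 0.69), we use:
P(0.05 < X ≤ 0.69) = P(X ≤ 0.69) - P(X ≤ 0.05)
                 = F(0.69) - F(0.05)
                 = 0.921070 - 0.168064
                 = 0.753006

So there's approximately a 75.3% chance that X falls in this range.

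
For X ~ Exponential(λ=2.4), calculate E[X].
0.4167

We have X ~ Exponential(λ=2.4).

For an Exponential distribution with λ=2.4:
E[X] = 0.4167

This is the expected (average) value of X.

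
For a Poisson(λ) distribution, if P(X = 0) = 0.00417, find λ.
λ = 5.4798

For a Poisson(λ) distribution, the PMF at 0 is:
P(X = 0) = λ^0 e^(-λ) / 0! = e^(-λ)

Given P(X = 0) = 0.00417:
e^(-λ) = 0.00417
-λ = ln(0.00417)
λ = -ln(0.00417) = 5.4798

Verification: e^(-5.4798) = 0.00417 ✓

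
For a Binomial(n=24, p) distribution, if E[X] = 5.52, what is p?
p = 0.23

For a Binomial(n, p) distribution:
E[X] = n × p

Given n = 24 and E[X] = 5.52:
5.52 = 24 × p
p = 5.52 / 24 = 0.23

Verification: Binomial(24, 0.23) has E[X] = 5.52 ✓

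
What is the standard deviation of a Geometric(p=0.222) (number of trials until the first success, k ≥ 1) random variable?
3.9732

We have X ~ Geometric(p=0.222) (number of trials until the first success, k ≥ 1).

For a Geometric distribution with p=0.222 (number of trials until the first success, k ≥ 1):
σ = √Var(X) = 3.9732

The standard deviation is the square root of the variance.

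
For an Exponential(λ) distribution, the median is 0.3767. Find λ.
λ = 1.8401

For X ~ Exponential(λ), the CDF is F(x) = 1 - e^(-λx).
The median m satisfies F(m) = 0.5:
1 - e^(-λm) = 0.5
e^(-λm) = 0.5
λm = ln(2)
m = ln(2) / λ

Given m = 0.3767:
λ = ln(2) / 0.3767 = 0.693147 / 0.3767 = 1.8401

Verification: ln(2) / 1.8401 = 0.3767 ✓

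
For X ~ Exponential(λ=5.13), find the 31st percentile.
0.0723

We have X ~ Exponential(λ=5.13).

We want to find x such that P(X ≤ x) = 0.31.

This is the 31st percentile, which means 31% of values fall below this point.

Using the inverse CDF (quantile function):
x = F⁻¹(0.31) = 0.0723

Verification: P(X ≤ 0.0723) = 0.31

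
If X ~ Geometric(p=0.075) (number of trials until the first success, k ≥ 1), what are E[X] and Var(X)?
E[X] = 13.3333, Var(X) = 164.4444

We have X ~ Geometric(p=0.075) (number of trials until the first success, k ≥ 1).

For a Geometric distribution with p=0.075 (number of trials until the first success, k ≥ 1):

Expected value:
E[X] = 13.3333

Variance:
Var(X) = 164.4444

Standard deviation:
σ = √Var(X) = 12.8236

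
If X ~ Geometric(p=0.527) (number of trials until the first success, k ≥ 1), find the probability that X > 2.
0.223729

We have X ~ Geometric(p=0.527) (number of trials until the first success, k ≥ 1).

P(X > 2) = 1 - P(X ≤ 2)
                = 1 - F(2)
                = 1 - 0.776271
                = 0.223729

So there's approximately a 22.4% chance that X exceeds 2.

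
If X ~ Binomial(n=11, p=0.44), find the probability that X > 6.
0.156781

We have X ~ Binomial(n=11, p=0.44).

P(X > 6) = 1 - P(X ≤ 6)
                = 1 - F(6)
                = 1 - 0.843219
                = 0.156781

So there's approximately a 15.7% chance that X exceeds 6.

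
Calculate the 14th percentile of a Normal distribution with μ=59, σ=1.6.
57.2715

We have X ~ Normal(μ=59, σ=1.6).

We want to find x such that P(X ≤ x) = 0.14.

This is the 14th percentile, which means 14% of values fall below this point.

Using the inverse CDF (quantile function):
x = F⁻¹(0.14) = 57.2715

Verification: P(X ≤ 57.2715) = 0.14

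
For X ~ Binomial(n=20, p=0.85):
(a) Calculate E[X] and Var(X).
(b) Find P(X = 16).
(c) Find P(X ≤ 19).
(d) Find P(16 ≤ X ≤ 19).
(a) E[X] = 17.0000, Var(X) = 2.5500
(b) P(X = 16) = 0.182122
(c) P(X ≤ 19) = 0.961240
(d) P(16 ≤ X ≤ 19) = 0.791087

We have X ~ Binomial(n=20, p=0.85).

(a) Moments:
E[X] = 17.0000
Var(X) = 2.5500
σ = √Var(X) = 1.5969

(b) Point probability using PMF:
P(X = 16) = 0.182122

(c) Cumulative probability using CDF:
P(X ≤ 19) = F(19) = 0.961240

(d) Range probability:
P(16 ≤ X ≤ 19) = P(X ≤ 19) - P(X ≤ 15)
                   = F(19) - F(15)
                   = 0.961240 - 0.170153
                   = 0.791087

This means approximately 79.1% of outcomes fall in the interval [16, 19].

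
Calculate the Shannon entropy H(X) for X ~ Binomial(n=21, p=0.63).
2.2115 nats

We have X ~ Binomial(n=21, p=0.63).

The Shannon entropy measures the uncertainty or information content of the distribution.

For a Binomial distribution with n=21, p=0.63:
H(X) = 2.2115 nats

(In bits, this would be 3.1906 bits.)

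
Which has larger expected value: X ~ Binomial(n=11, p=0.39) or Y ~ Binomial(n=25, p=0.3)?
Y has larger mean (7.5000 > 4.2900)

Compute the expected value for each distribution:

X ~ Binomial(n=11, p=0.39):
E[X] = 4.2900

Y ~ Binomial(n=25, p=0.3):
E[Y] = 7.5000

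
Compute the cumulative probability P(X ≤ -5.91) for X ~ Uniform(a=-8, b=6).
0.149286

We have X ~ Uniform(a=-8, b=6).

The CDF gives us P(X ≤ k).

Using the CDF:
P(X ≤ -5.91) = 0.149286

This means there's approximately a 14.9% chance that X is at most -5.91.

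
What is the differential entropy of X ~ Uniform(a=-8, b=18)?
3.2581 nats

We have X ~ Uniform(a=-8, b=18).

The differential entropy measures the uncertainty or information content of the distribution.

For a Uniform distribution with a=-8, b=18:
h(X) = 3.2581 nats

(In bits, this would be 4.7004 bits.)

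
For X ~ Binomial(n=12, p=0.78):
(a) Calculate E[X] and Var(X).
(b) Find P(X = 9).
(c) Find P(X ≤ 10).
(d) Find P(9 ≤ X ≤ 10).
(a) E[X] = 9.3600, Var(X) = 2.0592
(b) P(X = 9) = 0.250347
(c) P(X ≤ 10) = 0.777635
(d) P(9 ≤ X ≤ 10) = 0.516625

We have X ~ Binomial(n=12, p=0.78).

(a) Moments:
E[X] = 9.3600
Var(X) = 2.0592
σ = √Var(X) = 1.4350

(b) Point probability using PMF:
P(X = 9) = 0.250347

(c) Cumulative probability using CDF:
P(X ≤ 10) = F(10) = 0.777635

(d) Range probability:
P(9 ≤ X ≤ 10) = P(X ≤ 10) - P(X ≤ 8)
                   = F(10) - F(8)
                   = 0.777635 - 0.261010
                   = 0.516625

This means approximately 51.7% of outcomes fall in the interval [9, 10].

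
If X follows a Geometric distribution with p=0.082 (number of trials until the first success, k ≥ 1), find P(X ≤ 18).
0.785628

We have X ~ Geometric(p=0.082) (number of trials until the first success, k ≥ 1).

The CDF gives us P(X ≤ k).

Using the CDF:
P(X ≤ 18) = 0.785628

This means there's approximately a 78.6% chance that X is at most 18.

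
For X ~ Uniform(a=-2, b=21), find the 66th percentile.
13.1800

We have X ~ Uniform(a=-2, b=21).

We want to find x such that P(X ≤ x) = 0.66.

This is the 66th percentile, which means 66% of values fall below this point.

Using the inverse CDF (quantile function):
x = F⁻¹(0.66) = 13.1800

Verification: P(X ≤ 13.1800) = 0.66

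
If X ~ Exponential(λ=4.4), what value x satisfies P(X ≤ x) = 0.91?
0.5473

We have X ~ Exponential(λ=4.4).

We want to find x such that P(X ≤ x) = 0.91.

This is the 91st percentile, which means 91% of values fall below this point.

Using the inverse CDF (quantile function):
x = F⁻¹(0.91) = 0.5473

Verification: P(X ≤ 0.5473) = 0.91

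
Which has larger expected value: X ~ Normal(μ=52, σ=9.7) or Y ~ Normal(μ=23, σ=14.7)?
X has larger mean (52.0000 > 23.0000)

Compute the expected value for each distribution:

X ~ Normal(μ=52, σ=9.7):
E[X] = 52.0000

Y ~ Normal(μ=23, σ=14.7):
E[Y] = 23.0000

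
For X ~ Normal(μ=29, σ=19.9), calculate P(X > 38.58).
0.315114

We have X ~ Normal(μ=29, σ=19.9).

P(X > 38.58) = 1 - P(X ≤ 38.58)
                = 1 - F(38.58)
                = 1 - 0.684886
                = 0.315114

So there's approximately a 31.5% chance that X exceeds 38.58.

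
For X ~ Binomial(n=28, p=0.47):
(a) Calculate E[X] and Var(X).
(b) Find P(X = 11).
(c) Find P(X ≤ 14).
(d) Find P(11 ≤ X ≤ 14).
(a) E[X] = 13.1600, Var(X) = 6.9748
(b) P(X = 11) = 0.109064
(c) P(X ≤ 14) = 0.694645
(d) P(11 ≤ X ≤ 14) = 0.537713

We have X ~ Binomial(n=28, p=0.47).

(a) Moments:
E[X] = 13.1600
Var(X) = 6.9748
σ = √Var(X) = 2.6410

(b) Point probability using PMF:
P(X = 11) = 0.109064

(c) Cumulative probability using CDF:
P(X ≤ 14) = F(14) = 0.694645

(d) Range probability:
P(11 ≤ X ≤ 14) = P(X ≤ 14) - P(X ≤ 10)
                   = F(14) - F(10)
                   = 0.694645 - 0.156932
                   = 0.537713

This means approximately 53.8% of outcomes fall in the interval [11, 14].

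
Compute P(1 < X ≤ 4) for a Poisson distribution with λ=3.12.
0.612785

We have X ~ Poisson(λ=3.12).

To find P(1 < X ≤ 4), we use:
P(1 < X ≤ 4) = P(X ≤ 4) - P(X ≤ 1)
                 = F(4) - F(1)
                 = 0.794712 - 0.181928
                 = 0.612785

So there's approximately a 61.3% chance that X falls in this range.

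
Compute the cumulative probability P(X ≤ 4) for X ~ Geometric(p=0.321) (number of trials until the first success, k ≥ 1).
0.787441

We have X ~ Geometric(p=0.321) (number of trials until the first success, k ≥ 1).

The CDF gives us P(X ≤ k).

Using the CDF:
P(X ≤ 4) = 0.787441

This means there's approximately a 78.7% chance that X is at most 4.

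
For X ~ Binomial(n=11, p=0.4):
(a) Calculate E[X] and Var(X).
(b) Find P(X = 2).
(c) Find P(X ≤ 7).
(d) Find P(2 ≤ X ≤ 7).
(a) E[X] = 4.4000, Var(X) = 2.6400
(b) P(X = 2) = 0.088684
(c) P(X ≤ 7) = 0.970719
(d) P(2 ≤ X ≤ 7) = 0.940485

We have X ~ Binomial(n=11, p=0.4).

(a) Moments:
E[X] = 4.4000
Var(X) = 2.6400
σ = √Var(X) = 1.6248

(b) Point probability using PMF:
P(X = 2) = 0.088684

(c) Cumulative probability using CDF:
P(X ≤ 7) = F(7) = 0.970719

(d) Range probability:
P(2 ≤ X ≤ 7) = P(X ≤ 7) - P(X ≤ 1)
                   = F(7) - F(1)
                   = 0.970719 - 0.030233
                   = 0.940485

This means approximately 94.0% of outcomes fall in the interval [2, 7].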